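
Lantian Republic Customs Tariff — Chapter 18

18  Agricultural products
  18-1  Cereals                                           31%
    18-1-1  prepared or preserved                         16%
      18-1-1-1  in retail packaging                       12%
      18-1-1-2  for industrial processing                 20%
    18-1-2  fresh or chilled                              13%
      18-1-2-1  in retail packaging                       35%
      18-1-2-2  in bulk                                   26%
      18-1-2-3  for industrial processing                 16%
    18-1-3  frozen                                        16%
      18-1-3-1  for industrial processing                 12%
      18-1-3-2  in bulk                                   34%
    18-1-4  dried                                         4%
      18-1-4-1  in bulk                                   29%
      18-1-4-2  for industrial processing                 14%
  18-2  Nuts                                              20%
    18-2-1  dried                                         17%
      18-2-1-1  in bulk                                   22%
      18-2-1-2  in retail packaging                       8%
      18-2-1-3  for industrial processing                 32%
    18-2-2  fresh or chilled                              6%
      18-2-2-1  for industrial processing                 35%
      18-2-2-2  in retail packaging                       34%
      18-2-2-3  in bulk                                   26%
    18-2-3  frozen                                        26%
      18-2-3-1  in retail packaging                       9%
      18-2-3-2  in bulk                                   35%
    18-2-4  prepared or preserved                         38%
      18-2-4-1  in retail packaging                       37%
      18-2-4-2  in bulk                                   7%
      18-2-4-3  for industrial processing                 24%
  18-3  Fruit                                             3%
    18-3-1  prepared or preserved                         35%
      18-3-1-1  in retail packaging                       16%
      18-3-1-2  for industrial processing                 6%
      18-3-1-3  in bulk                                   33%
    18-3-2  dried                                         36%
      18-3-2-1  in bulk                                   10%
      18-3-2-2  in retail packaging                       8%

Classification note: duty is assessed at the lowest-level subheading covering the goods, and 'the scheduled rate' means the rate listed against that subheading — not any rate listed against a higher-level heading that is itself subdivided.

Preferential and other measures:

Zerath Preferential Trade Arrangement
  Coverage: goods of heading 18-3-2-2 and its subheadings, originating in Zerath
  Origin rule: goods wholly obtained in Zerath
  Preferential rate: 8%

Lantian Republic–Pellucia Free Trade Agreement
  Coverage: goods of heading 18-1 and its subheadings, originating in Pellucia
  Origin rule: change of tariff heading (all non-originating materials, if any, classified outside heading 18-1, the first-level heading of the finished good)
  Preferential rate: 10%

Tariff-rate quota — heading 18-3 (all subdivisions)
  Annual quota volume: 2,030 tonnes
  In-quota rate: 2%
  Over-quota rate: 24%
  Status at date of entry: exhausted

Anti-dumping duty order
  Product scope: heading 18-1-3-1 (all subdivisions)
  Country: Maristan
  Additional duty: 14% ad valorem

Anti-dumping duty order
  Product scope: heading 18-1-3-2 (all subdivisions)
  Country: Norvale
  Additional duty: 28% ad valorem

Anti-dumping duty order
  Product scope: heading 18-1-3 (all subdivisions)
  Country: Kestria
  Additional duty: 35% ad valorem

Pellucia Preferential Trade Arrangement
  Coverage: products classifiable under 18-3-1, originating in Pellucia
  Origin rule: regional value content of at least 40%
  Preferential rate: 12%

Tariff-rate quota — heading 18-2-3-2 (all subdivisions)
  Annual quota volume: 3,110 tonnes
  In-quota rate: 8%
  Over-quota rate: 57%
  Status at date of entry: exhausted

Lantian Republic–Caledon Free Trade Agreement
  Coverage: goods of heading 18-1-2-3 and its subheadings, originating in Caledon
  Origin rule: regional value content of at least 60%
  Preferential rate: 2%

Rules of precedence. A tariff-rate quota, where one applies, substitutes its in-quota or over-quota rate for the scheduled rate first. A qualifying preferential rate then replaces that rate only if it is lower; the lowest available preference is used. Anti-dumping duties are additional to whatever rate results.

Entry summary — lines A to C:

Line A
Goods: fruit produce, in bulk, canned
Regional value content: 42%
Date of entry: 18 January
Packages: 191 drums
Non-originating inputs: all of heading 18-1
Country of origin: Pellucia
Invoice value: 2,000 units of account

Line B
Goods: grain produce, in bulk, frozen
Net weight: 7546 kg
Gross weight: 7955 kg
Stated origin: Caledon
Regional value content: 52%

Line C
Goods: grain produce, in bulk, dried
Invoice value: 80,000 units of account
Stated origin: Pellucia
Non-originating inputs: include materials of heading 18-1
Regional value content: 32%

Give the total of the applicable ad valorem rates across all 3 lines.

75%

Line A: fruit → 18-3; canned → 18-3-1; in bulk → 18-3-1-3. Scheduled 33%. quota on 18-3 exhausted → over-quota 24%; Pellucia agreement on 18-1: 18-3-1-3 not covered; Pellucia agreement on 18-3-1: RVC ≥ 40% → 12% available; preferential 12%. → 12%.
Line B: grain → 18-1; frozen → 18-1-3; in bulk → 18-1-3-2. Scheduled 34%. Caledon agreement on 18-1-2-3: 18-1-3-2 not covered. → 34%.
Line C: grain → 18-1; dried → 18-1-4; in bulk → 18-1-4-1. Scheduled 29%. Pellucia agreement on 18-1: CTH not met; Pellucia agreement on 18-3-1: 18-1-4-1 not covered. → 29%.
Sum: 12% + 34% + 29% = 75%.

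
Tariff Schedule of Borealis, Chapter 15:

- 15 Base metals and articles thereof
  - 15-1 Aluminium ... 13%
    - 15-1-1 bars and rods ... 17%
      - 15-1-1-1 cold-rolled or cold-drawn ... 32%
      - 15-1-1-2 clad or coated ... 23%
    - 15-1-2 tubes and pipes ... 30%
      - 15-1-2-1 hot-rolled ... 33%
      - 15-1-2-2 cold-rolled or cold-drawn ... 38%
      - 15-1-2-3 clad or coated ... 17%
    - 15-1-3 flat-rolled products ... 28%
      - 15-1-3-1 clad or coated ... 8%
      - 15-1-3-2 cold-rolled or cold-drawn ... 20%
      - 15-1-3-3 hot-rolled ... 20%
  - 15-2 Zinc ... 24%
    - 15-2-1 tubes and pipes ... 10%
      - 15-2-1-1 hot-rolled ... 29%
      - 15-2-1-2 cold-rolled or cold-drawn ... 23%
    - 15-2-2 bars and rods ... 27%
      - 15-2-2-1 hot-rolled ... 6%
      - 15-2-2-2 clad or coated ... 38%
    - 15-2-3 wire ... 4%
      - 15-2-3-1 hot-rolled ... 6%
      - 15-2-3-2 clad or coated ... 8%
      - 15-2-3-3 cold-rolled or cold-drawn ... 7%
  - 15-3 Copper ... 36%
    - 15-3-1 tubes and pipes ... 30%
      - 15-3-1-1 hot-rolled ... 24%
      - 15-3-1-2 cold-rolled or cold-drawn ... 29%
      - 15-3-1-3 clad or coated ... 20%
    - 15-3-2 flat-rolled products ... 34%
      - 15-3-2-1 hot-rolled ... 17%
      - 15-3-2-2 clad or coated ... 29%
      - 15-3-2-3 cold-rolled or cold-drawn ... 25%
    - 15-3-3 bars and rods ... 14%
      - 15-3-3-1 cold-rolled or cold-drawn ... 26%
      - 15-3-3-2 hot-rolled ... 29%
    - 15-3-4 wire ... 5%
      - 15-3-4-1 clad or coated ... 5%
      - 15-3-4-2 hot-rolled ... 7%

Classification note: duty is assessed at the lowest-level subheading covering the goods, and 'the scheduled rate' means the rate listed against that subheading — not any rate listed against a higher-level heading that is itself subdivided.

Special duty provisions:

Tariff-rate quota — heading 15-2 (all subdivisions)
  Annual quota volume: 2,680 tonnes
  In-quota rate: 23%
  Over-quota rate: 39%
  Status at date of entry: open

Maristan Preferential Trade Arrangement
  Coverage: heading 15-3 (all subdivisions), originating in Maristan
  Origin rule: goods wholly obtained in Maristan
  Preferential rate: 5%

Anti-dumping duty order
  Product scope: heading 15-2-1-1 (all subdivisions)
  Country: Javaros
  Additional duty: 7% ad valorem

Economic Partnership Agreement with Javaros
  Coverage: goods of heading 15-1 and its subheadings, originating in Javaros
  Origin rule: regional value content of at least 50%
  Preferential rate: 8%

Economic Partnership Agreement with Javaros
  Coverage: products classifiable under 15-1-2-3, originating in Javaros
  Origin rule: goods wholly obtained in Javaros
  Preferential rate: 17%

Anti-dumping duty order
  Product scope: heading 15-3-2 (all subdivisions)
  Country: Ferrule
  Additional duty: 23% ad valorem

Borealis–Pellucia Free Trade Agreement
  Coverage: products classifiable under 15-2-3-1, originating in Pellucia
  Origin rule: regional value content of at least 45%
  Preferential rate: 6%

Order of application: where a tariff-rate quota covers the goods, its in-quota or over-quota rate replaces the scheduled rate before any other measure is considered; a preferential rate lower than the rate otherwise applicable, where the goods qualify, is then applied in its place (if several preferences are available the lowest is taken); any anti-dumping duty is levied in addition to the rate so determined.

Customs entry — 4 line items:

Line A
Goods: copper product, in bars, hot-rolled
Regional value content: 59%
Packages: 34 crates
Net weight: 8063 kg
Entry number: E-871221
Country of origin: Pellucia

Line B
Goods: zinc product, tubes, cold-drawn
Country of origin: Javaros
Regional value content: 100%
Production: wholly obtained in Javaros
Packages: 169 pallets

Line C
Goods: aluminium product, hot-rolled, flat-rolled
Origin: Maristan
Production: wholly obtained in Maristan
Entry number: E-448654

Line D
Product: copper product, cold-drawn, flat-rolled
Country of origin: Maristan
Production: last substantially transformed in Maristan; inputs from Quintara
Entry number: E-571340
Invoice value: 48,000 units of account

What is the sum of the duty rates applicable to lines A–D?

97%

Line A: copper → 15-3; in bars → 15-3-3; hot-rolled → 15-3-3-2. Scheduled 29%. Pellucia agreement on 15-2-3-1: 15-3-3-2 not covered. → 29%.
Line B: zinc → 15-2; tubes → 15-2-1; cold-drawn → 15-2-1-2. Scheduled 23%. quota on 15-2 open → in-quota 23%; Javaros agreement on 15-1: 15-2-1-2 not covered; Javaros agreement on 15-1-2-3: 15-2-1-2 not covered. → 23%.
Line C: aluminium → 15-1; flat-rolled → 15-1-3; hot-rolled → 15-1-3-3. Scheduled 20%. Maristan agreement on 15-3: 15-1-3-3 not covered. → 20%.
Line D: copper → 15-3; flat-rolled → 15-3-2; cold-drawn → 15-3-2-3. Scheduled 25%. Maristan agreement on 15-3: not wholly obtained. → 25%.
Sum: 29% + 23% + 20% + 25% = 97%.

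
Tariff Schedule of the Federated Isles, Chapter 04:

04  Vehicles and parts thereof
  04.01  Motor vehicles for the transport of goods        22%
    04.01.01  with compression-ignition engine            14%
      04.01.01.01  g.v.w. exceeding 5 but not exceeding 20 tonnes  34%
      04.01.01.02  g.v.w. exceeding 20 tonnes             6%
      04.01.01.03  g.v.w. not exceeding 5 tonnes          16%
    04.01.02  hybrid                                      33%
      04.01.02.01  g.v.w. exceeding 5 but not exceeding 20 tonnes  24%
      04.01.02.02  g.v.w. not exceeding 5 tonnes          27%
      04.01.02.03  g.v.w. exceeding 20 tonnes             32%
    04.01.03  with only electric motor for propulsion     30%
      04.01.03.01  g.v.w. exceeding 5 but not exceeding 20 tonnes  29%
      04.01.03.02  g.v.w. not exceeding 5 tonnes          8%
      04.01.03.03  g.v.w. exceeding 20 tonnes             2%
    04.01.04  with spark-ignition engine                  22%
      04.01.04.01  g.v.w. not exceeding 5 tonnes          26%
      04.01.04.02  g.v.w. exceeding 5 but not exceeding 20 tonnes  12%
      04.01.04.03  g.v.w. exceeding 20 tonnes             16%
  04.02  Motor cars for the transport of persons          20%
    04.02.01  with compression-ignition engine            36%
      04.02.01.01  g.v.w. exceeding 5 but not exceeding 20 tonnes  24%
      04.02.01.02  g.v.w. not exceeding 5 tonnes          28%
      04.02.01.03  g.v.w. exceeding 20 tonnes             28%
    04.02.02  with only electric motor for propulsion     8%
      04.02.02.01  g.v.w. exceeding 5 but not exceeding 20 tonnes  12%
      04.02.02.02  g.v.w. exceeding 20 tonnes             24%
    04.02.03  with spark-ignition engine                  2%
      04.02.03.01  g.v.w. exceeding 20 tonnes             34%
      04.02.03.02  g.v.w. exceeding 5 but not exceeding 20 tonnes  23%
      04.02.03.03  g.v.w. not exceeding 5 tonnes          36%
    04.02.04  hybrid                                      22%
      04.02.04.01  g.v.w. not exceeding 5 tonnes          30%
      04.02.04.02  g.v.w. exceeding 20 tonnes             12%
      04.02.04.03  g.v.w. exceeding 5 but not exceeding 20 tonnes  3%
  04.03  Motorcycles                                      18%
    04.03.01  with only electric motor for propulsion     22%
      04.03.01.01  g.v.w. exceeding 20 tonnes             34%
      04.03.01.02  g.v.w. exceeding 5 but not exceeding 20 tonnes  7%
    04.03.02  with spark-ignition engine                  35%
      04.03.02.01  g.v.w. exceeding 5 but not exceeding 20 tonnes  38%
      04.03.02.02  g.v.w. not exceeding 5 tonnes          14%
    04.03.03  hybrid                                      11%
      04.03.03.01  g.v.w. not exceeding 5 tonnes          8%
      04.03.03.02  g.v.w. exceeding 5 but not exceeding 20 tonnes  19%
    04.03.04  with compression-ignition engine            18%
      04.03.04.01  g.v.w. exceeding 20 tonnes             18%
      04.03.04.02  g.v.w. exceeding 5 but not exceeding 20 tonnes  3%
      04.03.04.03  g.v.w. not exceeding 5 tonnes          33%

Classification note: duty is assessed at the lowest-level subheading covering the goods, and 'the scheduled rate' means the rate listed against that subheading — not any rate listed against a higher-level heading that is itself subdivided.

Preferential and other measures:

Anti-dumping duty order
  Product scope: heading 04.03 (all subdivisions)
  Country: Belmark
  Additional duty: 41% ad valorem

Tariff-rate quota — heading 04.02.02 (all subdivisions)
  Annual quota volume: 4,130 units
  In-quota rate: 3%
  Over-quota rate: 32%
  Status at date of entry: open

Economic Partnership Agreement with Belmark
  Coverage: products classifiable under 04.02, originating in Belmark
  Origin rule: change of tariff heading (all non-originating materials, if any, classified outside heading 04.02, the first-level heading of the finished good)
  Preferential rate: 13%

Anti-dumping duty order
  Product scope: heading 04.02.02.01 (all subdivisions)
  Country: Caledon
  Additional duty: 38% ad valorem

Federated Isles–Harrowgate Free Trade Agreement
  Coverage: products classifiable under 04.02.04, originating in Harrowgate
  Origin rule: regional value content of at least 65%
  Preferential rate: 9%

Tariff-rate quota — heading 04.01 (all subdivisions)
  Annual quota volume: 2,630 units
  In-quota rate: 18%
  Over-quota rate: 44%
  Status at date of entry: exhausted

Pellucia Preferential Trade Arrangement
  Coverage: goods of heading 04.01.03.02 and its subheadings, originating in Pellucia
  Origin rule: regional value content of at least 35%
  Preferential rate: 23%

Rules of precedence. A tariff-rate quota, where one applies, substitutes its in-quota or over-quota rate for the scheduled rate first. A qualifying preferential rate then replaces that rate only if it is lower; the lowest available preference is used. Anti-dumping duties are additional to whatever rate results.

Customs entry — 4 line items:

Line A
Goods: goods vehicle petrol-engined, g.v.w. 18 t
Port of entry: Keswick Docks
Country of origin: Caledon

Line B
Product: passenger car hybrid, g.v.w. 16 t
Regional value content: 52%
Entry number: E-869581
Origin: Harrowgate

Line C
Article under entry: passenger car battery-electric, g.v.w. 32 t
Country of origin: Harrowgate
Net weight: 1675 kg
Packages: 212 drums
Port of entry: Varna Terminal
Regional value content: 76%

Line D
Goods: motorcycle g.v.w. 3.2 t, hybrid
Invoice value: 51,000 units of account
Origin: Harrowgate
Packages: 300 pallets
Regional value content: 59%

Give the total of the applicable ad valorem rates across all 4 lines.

Line A: goods vehicle → 04.01; petrol-engined → 04.01.04; g.v.w. 18 t → 04.01.04.02. Scheduled 12%. quota on 04.01 exhausted → over-quota 44%. → 44%.
Line B: passenger car → 04.02; hybrid → 04.02.04; g.v.w. 16 t → 04.02.04.03. Scheduled 3%. Harrowgate agreement on 04.02.04: RVC < 65%. → 3%.
Line C: passenger car → 04.02; battery-electric → 04.02.02; g.v.w. 32 t → 04.02.02.02. Scheduled 24%. quota on 04.02.02 open → in-quota 3%; Harrowgate agreement on 04.02.04: 04.02.02.02 not covered. → 3%.
Line D: motorcycle → 04.03; hybrid → 04.03.03; g.v.w. 3.2 t → 04.03.03.01. Scheduled 8%. Harrowgate agreement on 04.02.04: 04.03.03.01 not covered. → 8%.
Sum: 44% + 3% + 3% + 8% = 58%.

58%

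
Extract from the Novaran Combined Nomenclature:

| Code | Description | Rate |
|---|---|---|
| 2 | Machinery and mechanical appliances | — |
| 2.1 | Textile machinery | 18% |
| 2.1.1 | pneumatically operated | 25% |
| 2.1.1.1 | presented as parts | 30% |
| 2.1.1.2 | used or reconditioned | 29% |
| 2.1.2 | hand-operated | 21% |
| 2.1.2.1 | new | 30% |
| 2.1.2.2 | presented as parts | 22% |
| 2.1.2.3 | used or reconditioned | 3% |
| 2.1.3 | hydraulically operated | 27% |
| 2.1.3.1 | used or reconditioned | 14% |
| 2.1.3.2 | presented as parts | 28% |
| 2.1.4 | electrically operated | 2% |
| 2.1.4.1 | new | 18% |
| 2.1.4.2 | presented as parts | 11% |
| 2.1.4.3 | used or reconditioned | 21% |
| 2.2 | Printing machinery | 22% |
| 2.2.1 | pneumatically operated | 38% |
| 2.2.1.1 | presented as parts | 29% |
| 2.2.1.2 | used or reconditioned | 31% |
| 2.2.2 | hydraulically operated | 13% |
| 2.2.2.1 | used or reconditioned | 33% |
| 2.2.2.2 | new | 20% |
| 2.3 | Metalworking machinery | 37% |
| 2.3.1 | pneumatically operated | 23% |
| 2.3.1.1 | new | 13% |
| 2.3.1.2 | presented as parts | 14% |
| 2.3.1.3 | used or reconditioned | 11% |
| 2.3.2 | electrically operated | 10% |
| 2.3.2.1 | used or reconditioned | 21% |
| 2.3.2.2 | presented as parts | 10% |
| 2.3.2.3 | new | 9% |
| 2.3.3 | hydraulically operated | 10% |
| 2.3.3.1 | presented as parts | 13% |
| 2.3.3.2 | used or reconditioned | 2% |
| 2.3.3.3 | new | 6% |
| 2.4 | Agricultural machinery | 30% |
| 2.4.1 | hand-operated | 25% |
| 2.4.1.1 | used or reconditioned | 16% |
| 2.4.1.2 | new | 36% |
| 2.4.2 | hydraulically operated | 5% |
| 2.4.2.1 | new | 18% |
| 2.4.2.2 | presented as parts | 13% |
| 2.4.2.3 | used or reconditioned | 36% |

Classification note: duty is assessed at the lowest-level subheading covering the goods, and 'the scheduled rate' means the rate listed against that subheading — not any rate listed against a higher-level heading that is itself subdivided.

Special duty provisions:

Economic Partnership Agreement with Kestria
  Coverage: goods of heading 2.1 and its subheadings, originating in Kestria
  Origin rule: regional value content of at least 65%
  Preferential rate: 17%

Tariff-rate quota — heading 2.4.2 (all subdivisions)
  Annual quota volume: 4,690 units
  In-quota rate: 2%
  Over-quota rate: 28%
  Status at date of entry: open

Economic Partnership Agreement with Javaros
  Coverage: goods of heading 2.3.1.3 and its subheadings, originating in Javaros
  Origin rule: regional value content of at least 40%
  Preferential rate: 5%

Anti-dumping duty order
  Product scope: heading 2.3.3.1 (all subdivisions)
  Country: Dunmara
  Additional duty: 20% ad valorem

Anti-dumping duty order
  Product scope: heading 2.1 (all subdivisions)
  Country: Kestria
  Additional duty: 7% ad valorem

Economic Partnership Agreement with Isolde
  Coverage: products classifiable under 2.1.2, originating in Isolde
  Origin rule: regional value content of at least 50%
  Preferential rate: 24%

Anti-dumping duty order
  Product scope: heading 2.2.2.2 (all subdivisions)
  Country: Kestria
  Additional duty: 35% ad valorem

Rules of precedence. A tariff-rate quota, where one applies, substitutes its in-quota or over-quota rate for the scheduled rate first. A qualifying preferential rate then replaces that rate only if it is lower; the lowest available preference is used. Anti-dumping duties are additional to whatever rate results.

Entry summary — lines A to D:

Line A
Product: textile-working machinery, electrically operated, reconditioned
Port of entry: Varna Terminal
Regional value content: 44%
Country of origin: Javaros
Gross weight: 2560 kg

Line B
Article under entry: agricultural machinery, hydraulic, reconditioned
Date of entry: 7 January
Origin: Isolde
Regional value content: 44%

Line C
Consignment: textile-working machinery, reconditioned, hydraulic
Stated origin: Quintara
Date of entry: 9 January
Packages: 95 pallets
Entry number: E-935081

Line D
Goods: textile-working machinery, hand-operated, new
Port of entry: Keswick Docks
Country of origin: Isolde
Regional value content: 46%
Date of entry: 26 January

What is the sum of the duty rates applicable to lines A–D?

Line A: textile-working → 2.1; electrically operated → 2.1.4; reconditioned → 2.1.4.3. Scheduled 21%. Javaros agreement on 2.3.1.3: 2.1.4.3 not covered. → 21%.
Line B: agricultural → 2.4; hydraulic → 2.4.2; reconditioned → 2.4.2.3. Scheduled 36%. quota on 2.4.2 open → in-quota 2%; Isolde agreement on 2.1.2: 2.4.2.3 not covered. → 2%.
Line C: textile-working → 2.1; hydraulic → 2.1.3; reconditioned → 2.1.3.1. Scheduled 14%. No special measure applies. → 14%.
Line D: textile-working → 2.1; hand-operated → 2.1.2; new → 2.1.2.1. Scheduled 30%. Isolde agreement on 2.1.2: RVC < 50%. → 30%.
Sum: 21% + 2% + 14% + 30% = 67%.

67%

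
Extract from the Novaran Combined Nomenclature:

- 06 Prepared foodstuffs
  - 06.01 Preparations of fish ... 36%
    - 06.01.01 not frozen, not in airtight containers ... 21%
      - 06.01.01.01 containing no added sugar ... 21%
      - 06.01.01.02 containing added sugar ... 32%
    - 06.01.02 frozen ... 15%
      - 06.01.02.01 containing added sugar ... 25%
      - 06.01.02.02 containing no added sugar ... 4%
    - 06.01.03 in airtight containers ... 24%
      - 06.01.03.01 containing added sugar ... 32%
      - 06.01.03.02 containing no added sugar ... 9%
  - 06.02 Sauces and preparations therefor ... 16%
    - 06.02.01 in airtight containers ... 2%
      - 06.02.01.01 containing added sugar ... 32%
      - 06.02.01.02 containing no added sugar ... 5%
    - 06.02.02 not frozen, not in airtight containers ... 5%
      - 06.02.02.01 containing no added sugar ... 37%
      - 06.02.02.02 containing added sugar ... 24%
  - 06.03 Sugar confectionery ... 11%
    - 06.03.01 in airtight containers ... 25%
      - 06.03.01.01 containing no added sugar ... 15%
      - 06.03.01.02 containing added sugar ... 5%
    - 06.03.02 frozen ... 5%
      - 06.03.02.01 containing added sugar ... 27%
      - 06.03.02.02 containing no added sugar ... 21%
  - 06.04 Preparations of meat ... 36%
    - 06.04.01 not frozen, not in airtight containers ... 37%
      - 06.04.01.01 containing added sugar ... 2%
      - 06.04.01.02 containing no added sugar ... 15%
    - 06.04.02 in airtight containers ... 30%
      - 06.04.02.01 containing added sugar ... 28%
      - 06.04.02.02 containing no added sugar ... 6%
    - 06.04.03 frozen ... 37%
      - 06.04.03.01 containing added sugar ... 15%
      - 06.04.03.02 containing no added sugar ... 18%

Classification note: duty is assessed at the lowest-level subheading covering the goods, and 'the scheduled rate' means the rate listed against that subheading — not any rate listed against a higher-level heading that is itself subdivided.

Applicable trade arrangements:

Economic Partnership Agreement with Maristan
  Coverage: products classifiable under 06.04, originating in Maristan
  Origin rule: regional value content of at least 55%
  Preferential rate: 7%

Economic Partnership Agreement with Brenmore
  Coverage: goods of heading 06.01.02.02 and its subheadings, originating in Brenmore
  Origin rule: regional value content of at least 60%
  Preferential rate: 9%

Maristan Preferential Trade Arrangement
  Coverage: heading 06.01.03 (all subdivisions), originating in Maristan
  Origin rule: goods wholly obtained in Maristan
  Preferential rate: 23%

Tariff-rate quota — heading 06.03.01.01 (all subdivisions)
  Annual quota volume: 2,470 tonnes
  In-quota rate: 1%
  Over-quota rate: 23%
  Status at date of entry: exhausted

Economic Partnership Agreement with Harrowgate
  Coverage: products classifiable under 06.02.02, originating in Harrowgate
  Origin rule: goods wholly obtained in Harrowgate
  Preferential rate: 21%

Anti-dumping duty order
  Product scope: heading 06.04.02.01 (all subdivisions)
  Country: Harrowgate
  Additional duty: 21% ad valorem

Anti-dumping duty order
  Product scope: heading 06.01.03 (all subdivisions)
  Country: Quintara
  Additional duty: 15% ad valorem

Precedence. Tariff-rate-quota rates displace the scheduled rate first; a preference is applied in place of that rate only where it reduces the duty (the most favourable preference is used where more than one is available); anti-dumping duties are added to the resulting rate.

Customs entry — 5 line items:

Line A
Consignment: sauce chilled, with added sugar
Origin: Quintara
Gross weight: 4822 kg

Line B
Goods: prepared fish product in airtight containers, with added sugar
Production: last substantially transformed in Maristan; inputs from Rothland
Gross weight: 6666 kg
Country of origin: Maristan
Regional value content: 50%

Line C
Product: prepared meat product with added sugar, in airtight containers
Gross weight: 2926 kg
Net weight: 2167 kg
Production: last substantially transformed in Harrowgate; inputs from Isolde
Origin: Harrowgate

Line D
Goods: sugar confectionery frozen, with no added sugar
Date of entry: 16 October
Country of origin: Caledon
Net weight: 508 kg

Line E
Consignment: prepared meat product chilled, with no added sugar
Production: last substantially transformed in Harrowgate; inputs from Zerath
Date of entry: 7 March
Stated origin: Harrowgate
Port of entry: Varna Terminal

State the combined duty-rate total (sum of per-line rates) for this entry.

Line A: sauce → 06.02; chilled → 06.02.02; with added sugar → 06.02.02.02. Scheduled 24%. No special measure applies. → 24%.
Line B: prepared fish product → 06.01; in airtight containers → 06.01.03; with added sugar → 06.01.03.01. Scheduled 32%. Maristan agreement on 06.04: 06.01.03.01 not covered; Maristan agreement on 06.01.03: not wholly obtained. → 32%.
Line C: prepared meat product → 06.04; in airtight containers → 06.04.02; with added sugar → 06.04.02.01. Scheduled 28%. Harrowgate agreement on 06.02.02: 06.04.02.01 not covered; anti-dumping (Harrowgate, 06.04.02.01): +21%; total 28% + 21% = 49%. → 49%.
Line D: sugar confectionery → 06.03; frozen → 06.03.02; with no added sugar → 06.03.02.02. Scheduled 21%. No special measure applies. → 21%.
Line E: prepared meat product → 06.04; chilled → 06.04.01; with no added sugar → 06.04.01.02. Scheduled 15%. Harrowgate agreement on 06.02.02: 06.04.01.02 not covered. → 15%.
Sum: 24% + 32% + 49% + 21% + 15% = 141%.

141%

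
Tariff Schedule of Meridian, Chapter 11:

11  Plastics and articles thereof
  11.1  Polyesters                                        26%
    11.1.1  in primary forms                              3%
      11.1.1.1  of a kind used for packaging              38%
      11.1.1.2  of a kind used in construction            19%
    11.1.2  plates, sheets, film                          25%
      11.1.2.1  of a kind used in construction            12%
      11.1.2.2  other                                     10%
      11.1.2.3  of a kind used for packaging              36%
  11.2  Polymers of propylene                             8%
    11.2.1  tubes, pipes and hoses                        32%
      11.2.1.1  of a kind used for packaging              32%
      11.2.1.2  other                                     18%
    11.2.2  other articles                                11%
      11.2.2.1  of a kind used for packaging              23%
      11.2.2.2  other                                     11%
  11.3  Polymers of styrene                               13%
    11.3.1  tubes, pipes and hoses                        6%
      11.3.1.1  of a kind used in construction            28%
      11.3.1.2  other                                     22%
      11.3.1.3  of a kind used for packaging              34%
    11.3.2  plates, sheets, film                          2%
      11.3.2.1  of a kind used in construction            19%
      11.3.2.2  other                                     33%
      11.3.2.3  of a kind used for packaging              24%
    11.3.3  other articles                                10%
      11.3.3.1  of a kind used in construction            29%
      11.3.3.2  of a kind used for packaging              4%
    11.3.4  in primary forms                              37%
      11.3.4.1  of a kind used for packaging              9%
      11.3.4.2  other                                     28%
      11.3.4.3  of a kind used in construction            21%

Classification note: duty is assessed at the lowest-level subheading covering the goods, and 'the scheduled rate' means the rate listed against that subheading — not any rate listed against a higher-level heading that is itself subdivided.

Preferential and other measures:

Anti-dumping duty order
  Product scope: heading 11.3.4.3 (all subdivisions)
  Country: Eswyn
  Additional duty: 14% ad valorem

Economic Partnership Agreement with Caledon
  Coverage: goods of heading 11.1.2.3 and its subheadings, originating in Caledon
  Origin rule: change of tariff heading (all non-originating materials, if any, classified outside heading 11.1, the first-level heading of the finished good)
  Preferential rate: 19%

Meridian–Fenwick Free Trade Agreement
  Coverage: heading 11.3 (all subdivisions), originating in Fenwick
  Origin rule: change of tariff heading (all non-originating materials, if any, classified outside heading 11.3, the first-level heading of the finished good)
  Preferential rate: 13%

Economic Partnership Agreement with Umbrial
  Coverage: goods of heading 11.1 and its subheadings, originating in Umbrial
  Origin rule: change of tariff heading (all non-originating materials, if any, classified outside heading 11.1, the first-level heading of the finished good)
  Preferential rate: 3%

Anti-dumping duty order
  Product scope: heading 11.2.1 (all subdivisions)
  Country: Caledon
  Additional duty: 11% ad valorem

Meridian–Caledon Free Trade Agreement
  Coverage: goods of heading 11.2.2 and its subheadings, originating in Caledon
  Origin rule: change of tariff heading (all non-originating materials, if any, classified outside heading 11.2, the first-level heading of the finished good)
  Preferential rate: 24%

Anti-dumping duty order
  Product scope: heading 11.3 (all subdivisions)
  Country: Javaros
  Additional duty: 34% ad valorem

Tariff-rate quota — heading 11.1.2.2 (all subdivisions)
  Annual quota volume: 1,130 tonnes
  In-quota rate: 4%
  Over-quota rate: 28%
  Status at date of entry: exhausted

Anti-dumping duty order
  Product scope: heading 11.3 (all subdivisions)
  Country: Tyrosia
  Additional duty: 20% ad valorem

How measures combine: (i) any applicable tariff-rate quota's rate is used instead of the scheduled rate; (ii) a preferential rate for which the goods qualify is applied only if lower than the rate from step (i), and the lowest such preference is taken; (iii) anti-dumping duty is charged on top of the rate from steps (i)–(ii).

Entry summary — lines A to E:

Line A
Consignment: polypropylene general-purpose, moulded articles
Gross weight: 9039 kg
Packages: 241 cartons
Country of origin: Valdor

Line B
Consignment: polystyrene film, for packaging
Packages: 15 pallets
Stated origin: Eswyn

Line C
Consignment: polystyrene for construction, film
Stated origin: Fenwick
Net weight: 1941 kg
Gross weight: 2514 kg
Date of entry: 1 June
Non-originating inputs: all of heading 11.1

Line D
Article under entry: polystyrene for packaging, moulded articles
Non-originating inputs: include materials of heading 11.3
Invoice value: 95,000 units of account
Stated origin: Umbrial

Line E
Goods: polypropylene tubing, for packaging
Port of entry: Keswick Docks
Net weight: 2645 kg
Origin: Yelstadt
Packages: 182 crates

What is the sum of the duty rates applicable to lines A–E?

Line A: polypropylene → 11.2; moulded articles → 11.2.2; general-purpose → 11.2.2.2. Scheduled 11%. No special measure applies. → 11%.
Line B: polystyrene → 11.3; film → 11.3.2; for packaging → 11.3.2.3. Scheduled 24%. No special measure applies. → 24%.
Line C: polystyrene → 11.3; film → 11.3.2; for construction → 11.3.2.1. Scheduled 19%. Fenwick agreement on 11.3: CTH met → 13% available; preferential 13%. → 13%.
Line D: polystyrene → 11.3; moulded articles → 11.3.3; for packaging → 11.3.3.2. Scheduled 4%. Umbrial agreement on 11.1: 11.3.3.2 not covered. → 4%.
Line E: polypropylene → 11.2; tubing → 11.2.1; for packaging → 11.2.1.1. Scheduled 32%. No special measure applies. → 32%.
Sum: 11% + 24% + 13% + 4% + 32% = 84%.

84%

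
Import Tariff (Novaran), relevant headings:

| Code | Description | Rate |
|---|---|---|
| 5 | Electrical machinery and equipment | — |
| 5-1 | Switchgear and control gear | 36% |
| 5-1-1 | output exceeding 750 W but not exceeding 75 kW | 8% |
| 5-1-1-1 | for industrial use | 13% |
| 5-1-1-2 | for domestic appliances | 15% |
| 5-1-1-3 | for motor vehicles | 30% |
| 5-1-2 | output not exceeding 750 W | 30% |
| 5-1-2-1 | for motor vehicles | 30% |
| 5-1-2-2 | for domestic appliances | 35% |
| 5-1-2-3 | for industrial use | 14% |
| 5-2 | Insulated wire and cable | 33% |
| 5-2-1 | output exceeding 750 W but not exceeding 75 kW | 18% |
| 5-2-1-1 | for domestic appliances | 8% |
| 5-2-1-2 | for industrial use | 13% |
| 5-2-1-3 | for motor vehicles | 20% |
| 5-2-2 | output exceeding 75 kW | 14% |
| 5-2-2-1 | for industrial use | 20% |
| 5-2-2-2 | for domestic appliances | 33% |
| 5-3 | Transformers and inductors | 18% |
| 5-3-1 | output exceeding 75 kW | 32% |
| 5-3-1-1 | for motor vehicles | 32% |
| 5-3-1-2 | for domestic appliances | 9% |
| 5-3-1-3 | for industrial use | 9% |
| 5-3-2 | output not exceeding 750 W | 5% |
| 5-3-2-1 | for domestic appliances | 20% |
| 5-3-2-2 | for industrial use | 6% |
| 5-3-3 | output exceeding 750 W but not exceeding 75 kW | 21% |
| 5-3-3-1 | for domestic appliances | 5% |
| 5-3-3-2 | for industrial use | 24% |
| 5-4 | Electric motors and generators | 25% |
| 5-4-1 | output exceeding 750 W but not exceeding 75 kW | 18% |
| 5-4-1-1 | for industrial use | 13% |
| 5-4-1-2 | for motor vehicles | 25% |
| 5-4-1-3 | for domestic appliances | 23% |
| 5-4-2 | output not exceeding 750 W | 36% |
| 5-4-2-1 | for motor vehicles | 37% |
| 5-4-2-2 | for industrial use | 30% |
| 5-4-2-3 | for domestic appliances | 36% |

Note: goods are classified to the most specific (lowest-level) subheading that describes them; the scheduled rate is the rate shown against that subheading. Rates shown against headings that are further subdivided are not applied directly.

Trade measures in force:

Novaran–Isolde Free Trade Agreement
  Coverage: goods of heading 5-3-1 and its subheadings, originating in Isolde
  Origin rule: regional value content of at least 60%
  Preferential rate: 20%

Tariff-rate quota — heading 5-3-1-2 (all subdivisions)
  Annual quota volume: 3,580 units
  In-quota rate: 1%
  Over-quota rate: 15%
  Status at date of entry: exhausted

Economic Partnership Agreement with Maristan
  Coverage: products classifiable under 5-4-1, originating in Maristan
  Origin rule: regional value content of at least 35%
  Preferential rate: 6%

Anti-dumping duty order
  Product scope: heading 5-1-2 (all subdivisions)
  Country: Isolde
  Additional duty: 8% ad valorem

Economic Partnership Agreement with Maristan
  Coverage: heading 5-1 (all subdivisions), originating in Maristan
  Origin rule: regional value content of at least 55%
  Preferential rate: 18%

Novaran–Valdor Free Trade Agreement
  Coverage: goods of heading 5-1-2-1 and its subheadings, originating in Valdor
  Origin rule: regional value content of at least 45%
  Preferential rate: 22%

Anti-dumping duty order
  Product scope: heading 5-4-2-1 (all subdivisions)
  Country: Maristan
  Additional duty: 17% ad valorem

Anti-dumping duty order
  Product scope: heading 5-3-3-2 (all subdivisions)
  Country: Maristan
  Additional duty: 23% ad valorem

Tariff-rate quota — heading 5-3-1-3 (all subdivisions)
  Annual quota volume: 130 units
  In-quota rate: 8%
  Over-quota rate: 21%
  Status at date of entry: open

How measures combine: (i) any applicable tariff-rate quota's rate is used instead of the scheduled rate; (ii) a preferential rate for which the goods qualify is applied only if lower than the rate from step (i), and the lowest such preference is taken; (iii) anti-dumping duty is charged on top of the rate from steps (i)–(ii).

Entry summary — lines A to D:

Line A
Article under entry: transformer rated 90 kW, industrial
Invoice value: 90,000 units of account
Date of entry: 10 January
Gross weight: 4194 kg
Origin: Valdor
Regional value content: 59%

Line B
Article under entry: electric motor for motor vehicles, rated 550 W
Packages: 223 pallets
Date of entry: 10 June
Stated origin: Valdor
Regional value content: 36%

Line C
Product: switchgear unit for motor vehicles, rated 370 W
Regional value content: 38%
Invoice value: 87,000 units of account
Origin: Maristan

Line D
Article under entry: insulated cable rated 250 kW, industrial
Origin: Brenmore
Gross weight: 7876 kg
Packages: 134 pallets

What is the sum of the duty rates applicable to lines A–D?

95%

Line A: transformer → 5-3; rated 90 kW → 5-3-1; industrial → 5-3-1-3. Scheduled 9%. quota on 5-3-1-3 open → in-quota 8%; Valdor agreement on 5-1-2-1: 5-3-1-3 not covered. → 8%.
Line B: electric motor → 5-4; rated 550 W → 5-4-2; for motor vehicles → 5-4-2-1. Scheduled 37%. Valdor agreement on 5-1-2-1: 5-4-2-1 not covered. → 37%.
Line C: switchgear unit → 5-1; rated 370 W → 5-1-2; for motor vehicles → 5-1-2-1. Scheduled 30%. Maristan agreement on 5-4-1: 5-1-2-1 not covered; Maristan agreement on 5-1: RVC < 55%. → 30%.
Line D: insulated cable → 5-2; rated 250 kW → 5-2-2; industrial → 5-2-2-1. Scheduled 20%. No special measure applies. → 20%.
Sum: 8% + 37% + 30% + 20% = 95%.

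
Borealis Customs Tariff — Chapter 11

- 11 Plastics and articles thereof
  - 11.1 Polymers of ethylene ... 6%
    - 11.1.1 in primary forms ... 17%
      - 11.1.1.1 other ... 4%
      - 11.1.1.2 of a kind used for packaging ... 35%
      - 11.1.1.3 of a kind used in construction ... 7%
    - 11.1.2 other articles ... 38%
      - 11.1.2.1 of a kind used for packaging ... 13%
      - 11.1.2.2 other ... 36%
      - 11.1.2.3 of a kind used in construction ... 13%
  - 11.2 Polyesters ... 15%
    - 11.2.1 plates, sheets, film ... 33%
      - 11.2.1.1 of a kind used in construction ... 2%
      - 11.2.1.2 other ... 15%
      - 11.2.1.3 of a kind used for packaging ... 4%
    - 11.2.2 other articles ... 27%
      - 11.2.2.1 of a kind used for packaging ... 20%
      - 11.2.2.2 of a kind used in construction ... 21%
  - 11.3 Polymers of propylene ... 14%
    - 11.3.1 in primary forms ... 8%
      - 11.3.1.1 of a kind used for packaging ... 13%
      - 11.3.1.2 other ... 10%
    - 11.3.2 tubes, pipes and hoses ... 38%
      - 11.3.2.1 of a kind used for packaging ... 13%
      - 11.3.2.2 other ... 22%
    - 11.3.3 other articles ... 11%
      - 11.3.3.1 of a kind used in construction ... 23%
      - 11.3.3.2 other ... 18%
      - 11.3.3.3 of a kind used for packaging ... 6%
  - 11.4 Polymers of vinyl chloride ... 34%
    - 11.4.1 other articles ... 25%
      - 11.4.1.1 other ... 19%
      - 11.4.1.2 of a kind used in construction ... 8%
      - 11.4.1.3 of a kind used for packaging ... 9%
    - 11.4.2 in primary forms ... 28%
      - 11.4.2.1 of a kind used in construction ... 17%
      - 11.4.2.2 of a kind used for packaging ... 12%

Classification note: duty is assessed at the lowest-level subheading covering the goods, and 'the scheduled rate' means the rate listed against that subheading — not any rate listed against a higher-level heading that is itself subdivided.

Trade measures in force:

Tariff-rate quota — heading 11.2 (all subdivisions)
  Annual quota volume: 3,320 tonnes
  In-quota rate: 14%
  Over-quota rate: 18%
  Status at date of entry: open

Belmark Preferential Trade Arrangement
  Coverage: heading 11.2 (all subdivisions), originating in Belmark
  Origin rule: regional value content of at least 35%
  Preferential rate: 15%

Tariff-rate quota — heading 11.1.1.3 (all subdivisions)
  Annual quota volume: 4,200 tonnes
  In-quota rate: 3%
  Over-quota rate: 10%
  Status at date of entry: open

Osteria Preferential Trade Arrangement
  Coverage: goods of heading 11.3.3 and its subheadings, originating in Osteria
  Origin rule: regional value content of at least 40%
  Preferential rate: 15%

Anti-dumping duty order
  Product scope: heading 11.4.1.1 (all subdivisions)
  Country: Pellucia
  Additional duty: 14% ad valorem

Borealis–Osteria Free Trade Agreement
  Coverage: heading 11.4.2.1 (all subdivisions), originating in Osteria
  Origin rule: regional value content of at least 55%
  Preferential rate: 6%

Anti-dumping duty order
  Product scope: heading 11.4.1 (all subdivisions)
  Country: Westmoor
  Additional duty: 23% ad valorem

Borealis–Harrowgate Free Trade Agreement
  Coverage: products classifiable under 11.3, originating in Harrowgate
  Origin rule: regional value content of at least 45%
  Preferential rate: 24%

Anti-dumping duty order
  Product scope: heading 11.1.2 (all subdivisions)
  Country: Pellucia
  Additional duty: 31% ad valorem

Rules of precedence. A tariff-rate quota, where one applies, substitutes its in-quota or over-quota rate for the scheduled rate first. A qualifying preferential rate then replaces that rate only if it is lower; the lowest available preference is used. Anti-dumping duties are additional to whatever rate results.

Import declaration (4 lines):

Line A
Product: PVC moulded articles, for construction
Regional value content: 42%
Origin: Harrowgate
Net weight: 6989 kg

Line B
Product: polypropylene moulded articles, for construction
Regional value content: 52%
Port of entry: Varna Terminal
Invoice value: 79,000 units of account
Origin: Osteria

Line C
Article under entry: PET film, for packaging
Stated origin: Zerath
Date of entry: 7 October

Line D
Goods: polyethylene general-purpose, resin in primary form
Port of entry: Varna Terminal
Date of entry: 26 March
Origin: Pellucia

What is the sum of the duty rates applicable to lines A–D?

41%

Line A: PVC → 11.4; moulded articles → 11.4.1; for construction → 11.4.1.2. Scheduled 8%. Harrowgate agreement on 11.3: 11.4.1.2 not covered. → 8%.
Line B: polypropylene → 11.3; moulded articles → 11.3.3; for construction → 11.3.3.1. Scheduled 23%. Osteria agreement on 11.3.3: RVC ≥ 40% → 15% available; Osteria agreement on 11.4.2.1: 11.3.3.1 not covered; preferential 15%. → 15%.
Line C: PET → 11.2; film → 11.2.1; for packaging → 11.2.1.3. Scheduled 4%. quota on 11.2 open → in-quota 14%. → 14%.
Line D: polyethylene → 11.1; resin in primary form → 11.1.1; general-purpose → 11.1.1.1. Scheduled 4%. No special measure applies. → 4%.
Sum: 8% + 15% + 14% + 4% = 41%.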